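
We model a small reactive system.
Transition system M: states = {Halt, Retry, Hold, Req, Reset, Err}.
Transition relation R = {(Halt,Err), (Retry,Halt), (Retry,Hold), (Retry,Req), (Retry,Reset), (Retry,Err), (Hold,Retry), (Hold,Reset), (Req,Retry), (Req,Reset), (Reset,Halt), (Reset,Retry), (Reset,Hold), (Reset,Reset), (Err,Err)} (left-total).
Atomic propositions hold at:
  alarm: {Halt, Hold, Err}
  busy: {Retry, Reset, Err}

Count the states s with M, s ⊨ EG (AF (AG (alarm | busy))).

2

Sat(alarm | busy) = {Halt, Retry, Hold, Reset, Err}
AG (alarm | busy): greatest fixpoint, start Z0 = {Halt, Retry, Hold, Reset, Err}, keep only states in Sat with every successor in Z. Z1 = {Halt, Hold, Reset, Err}; Z2 = {Halt, Err}; fixed.
Sat(AG (alarm | busy)) = {Halt, Err}
AF (AG (alarm | busy)): least fixpoint, start Z0 = {Halt, Err}, add states with every successor in Z. Already a fixed point.
Sat(AF (AG (alarm | busy))) = {Halt, Err}
EG (AF (AG (alarm | busy))): greatest fixpoint, start Z0 = {Halt, Err}, keep only states in Sat with some successor in Z. Already a fixed point.
Sat(EG (AF (AG (alarm | busy)))) = {Halt, Err}
|Sat(EG (AF (AG (alarm | busy))))| = |{Halt, Err}| = 2.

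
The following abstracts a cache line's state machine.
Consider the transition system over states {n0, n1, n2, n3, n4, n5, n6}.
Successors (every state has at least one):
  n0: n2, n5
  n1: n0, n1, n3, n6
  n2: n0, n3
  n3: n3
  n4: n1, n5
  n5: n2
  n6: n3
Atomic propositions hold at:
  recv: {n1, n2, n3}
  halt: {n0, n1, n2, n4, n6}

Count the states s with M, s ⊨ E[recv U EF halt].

6

EF halt: least fixpoint, start Z0 = {n0, n1, n2, n4, n6}, add states with some successor in Z. Z1 = {n0, n1, n2, n4, n5, n6}; fixed.
Sat(EF halt) = {n0, n1, n2, n4, n5, n6}
E[recv U EF halt]: least fixpoint, start Z0 = Sat(EF halt) = {n0, n1, n2, n4, n5, n6}, add states in Sat(recv) with some successor in Z. Already a fixed point.
Sat(E[recv U EF halt]) = {n0, n1, n2, n4, n5, n6}
|Sat(E[recv U EF halt])| = |{n0, n1, n2, n4, n5, n6}| = 6.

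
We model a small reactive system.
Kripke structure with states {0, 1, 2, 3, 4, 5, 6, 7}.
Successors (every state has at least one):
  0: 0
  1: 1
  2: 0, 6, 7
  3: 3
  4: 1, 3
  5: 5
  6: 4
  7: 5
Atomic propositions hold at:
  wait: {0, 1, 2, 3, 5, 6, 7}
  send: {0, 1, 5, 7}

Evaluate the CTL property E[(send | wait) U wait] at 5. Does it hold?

Yes

Sat(send | wait) = {0, 1, 2, 3, 5, 6, 7}
E[(send | wait) U wait]: least fixpoint, start Z0 = Sat(wait) = {0, 1, 2, 3, 5, 6, 7}, add states in Sat(send | wait) with some successor in Z. Already a fixed point.
Sat(E[(send | wait) U wait]) = {0, 1, 2, 3, 5, 6, 7}
5 ∈ Sat(E[(send | wait) U wait]) = {0, 1, 2, 3, 5, 6, 7}, so the formula holds at 5.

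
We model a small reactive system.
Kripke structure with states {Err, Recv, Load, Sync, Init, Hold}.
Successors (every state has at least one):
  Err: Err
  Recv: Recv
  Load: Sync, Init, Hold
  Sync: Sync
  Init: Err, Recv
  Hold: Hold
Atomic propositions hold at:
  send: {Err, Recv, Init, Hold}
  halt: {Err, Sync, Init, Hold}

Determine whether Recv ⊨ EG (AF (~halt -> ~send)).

No

Sat(~halt) = {Recv, Load}
Sat(~send) = {Load, Sync}
Sat(~halt -> ~send) = {Err, Load, Sync, Init, Hold}
AF (~halt -> ~send): least fixpoint, start Z0 = {Err, Load, Sync, Init, Hold}, add states with every successor in Z. Already a fixed point.
Sat(AF (~halt -> ~send)) = {Err, Load, Sync, Init, Hold}
EG (AF (~halt -> ~send)): greatest fixpoint, start Z0 = {Err, Load, Sync, Init, Hold}, keep only states in Sat with some successor in Z. Already a fixed point.
Sat(EG (AF (~halt -> ~send))) = {Err, Load, Sync, Init, Hold}
Recv ∉ Sat(EG (AF (~halt -> ~send))) = {Err, Load, Sync, Init, Hold}, so the formula does not hold at Recv.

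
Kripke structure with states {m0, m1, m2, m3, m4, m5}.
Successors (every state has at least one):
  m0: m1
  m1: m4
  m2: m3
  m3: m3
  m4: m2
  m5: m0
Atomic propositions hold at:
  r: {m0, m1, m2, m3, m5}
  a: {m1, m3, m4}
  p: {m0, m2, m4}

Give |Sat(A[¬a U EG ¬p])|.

Sat(¬a) = {m0, m2, m5}
Sat(¬p) = {m1, m3, m5}
EG ¬p: greatest fixpoint, start Z0 = {m1, m3, m5}, keep only states in Sat with some successor in Z. Z1 = {m3}; fixed.
Sat(EG ¬p) = {m3}
A[¬a U EG ¬p]: least fixpoint, start Z0 = Sat(EG ¬p) = {m3}, add states in Sat(¬a) with every successor in Z. Z1 = {m2, m3}; fixed.
Sat(A[¬a U EG ¬p]) = {m2, m3}
|Sat(A[¬a U EG ¬p])| = |{m2, m3}| = 2.

2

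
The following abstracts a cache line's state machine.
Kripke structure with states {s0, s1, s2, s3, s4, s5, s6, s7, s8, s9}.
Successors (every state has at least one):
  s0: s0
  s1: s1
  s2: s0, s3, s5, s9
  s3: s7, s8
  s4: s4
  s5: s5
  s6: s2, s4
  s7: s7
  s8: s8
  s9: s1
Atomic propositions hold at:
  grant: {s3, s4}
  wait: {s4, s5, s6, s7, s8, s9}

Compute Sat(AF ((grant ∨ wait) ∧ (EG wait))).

Sat(grant ∨ wait) = {s3, s4, s5, s6, s7, s8, s9}
EG wait: greatest fixpoint, start Z0 = {s4, s5, s6, s7, s8, s9}, keep only states in Sat with some successor in Z. Z1 = {s4, s5, s6, s7, s8}; fixed.
Sat(EG wait) = {s4, s5, s6, s7, s8}
Sat((grant ∨ wait) ∧ (EG wait)) = {s4, s5, s6, s7, s8}
AF ((grant ∨ wait) ∧ (EG wait)): least fixpoint, start Z0 = {s4, s5, s6, s7, s8}, add states with every successor in Z. Z1 = {s3, s4, s5, s6, s7, s8}; fixed.
Sat(AF ((grant ∨ wait) ∧ (EG wait))) = {s3, s4, s5, s6, s7, s8}

{s3, s4, s5, s6, s7, s8}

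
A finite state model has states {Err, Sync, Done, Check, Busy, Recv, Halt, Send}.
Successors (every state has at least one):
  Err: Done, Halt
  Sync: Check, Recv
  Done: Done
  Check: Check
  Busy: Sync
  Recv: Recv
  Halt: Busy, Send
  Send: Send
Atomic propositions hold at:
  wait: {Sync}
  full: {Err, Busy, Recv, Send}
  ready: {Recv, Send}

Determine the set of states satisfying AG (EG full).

{Recv, Send}

EG full: greatest fixpoint, start Z0 = {Err, Busy, Recv, Send}, keep only states in Sat with some successor in Z. Z1 = {Recv, Send}; fixed.
Sat(EG full) = {Recv, Send}
AG (EG full): greatest fixpoint, start Z0 = {Recv, Send}, keep only states in Sat with every successor in Z. Already a fixed point.
Sat(AG (EG full)) = {Recv, Send}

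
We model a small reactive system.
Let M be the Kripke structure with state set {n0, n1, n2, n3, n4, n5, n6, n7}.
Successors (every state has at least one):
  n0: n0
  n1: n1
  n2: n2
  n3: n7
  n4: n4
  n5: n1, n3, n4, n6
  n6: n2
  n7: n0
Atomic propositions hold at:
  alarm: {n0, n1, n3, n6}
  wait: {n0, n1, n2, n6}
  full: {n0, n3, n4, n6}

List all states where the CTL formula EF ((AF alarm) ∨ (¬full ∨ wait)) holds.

{n0, n1, n2, n3, n5, n6, n7}

AF alarm: least fixpoint, start Z0 = {n0, n1, n3, n6}, add states with every successor in Z. Z1 = {n0, n1, n3, n6, n7}; fixed.
Sat(AF alarm) = {n0, n1, n3, n6, n7}
Sat(¬full) = {n1, n2, n5, n7}
Sat(¬full ∨ wait) = {n0, n1, n2, n5, n6, n7}
Sat((AF alarm) ∨ (¬full ∨ wait)) = {n0, n1, n2, n3, n5, n6, n7}
EF ((AF alarm) ∨ (¬full ∨ wait)): least fixpoint, start Z0 = {n0, n1, n2, n3, n5, n6, n7}, add states with some successor in Z. Already a fixed point.
Sat(EF ((AF alarm) ∨ (¬full ∨ wait))) = {n0, n1, n2, n3, n5, n6, n7}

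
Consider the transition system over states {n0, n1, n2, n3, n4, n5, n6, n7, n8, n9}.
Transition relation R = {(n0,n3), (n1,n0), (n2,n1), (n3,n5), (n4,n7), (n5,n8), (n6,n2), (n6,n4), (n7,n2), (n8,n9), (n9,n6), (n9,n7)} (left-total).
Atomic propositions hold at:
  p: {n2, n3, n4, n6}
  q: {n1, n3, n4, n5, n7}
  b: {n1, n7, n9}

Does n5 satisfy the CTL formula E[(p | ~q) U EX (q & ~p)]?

Sat(~q) = {n0, n2, n6, n8, n9}
Sat(p | ~q) = {n0, n2, n3, n4, n6, n8, n9}
Sat(~p) = {n0, n1, n5, n7, n8, n9}
Sat(q & ~p) = {n1, n5, n7}
Sat(EX (q & ~p)) = {s : some successor in {n1, n5, n7}} = {n2, n3, n4, n9}
E[(p | ~q) U EX (q & ~p)]: least fixpoint, start Z0 = Sat(EX (q & ~p)) = {n2, n3, n4, n9}, add states in Sat(p | ~q) with some successor in Z. Z1 = {n0, n2, n3, n4, n6, n8, n9}; fixed.
Sat(E[(p | ~q) U EX (q & ~p)]) = {n0, n2, n3, n4, n6, n8, n9}
n5 ∉ Sat(E[(p | ~q) U EX (q & ~p)]) = {n0, n2, n3, n4, n6, n8, n9}, so the formula does not hold at n5.

No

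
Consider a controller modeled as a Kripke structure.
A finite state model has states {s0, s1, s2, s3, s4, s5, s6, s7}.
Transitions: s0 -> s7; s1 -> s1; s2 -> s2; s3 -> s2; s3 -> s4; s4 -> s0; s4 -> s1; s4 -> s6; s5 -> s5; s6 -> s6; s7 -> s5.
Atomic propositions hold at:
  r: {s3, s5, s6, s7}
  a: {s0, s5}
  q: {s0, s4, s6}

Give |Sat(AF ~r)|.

5

Sat(~r) = {s0, s1, s2, s4}
AF ~r: least fixpoint, start Z0 = {s0, s1, s2, s4}, add states with every successor in Z. Z1 = {s0, s1, s2, s3, s4}; fixed.
Sat(AF ~r) = {s0, s1, s2, s3, s4}
|Sat(AF ~r)| = |{s0, s1, s2, s3, s4}| = 5.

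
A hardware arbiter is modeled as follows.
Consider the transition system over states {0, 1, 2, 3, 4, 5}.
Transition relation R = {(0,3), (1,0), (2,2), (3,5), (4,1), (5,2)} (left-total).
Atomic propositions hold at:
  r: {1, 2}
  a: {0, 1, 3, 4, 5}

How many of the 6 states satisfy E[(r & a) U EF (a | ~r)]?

Sat(r & a) = {1}
Sat(~r) = {0, 3, 4, 5}
Sat(a | ~r) = {0, 1, 3, 4, 5}
EF (a | ~r): least fixpoint, start Z0 = {0, 1, 3, 4, 5}, add states with some successor in Z. Already a fixed point.
Sat(EF (a | ~r)) = {0, 1, 3, 4, 5}
E[(r & a) U EF (a | ~r)]: least fixpoint, start Z0 = Sat(EF (a | ~r)) = {0, 1, 3, 4, 5}, add states in Sat(r & a) with some successor in Z. Already a fixed point.
Sat(E[(r & a) U EF (a | ~r)]) = {0, 1, 3, 4, 5}
|Sat(E[(r & a) U EF (a | ~r)])| = |{0, 1, 3, 4, 5}| = 5.

5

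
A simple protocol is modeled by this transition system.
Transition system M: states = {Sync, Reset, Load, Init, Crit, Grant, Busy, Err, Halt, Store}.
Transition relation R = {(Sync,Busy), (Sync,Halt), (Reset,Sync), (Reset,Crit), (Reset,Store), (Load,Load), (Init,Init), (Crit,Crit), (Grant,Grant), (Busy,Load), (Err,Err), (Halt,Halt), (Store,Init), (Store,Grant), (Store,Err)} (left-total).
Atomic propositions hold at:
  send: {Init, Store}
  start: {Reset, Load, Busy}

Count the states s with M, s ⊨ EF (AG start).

4

AG start: greatest fixpoint, start Z0 = {Reset, Load, Busy}, keep only states in Sat with every successor in Z. Z1 = {Load, Busy}; fixed.
Sat(AG start) = {Load, Busy}
EF (AG start): least fixpoint, start Z0 = {Load, Busy}, add states with some successor in Z. Z1 = {Sync, Load, Busy}; Z2 = {Sync, Reset, Load, Busy}; fixed.
Sat(EF (AG start)) = {Sync, Reset, Load, Busy}
|Sat(EF (AG start))| = |{Sync, Reset, Load, Busy}| = 4.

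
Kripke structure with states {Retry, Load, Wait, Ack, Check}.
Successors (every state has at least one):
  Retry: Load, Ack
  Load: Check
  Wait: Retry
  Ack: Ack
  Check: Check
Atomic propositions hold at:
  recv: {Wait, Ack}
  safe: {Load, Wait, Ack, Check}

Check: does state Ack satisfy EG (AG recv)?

Yes

AG recv: greatest fixpoint, start Z0 = {Wait, Ack}, keep only states in Sat with every successor in Z. Z1 = {Ack}; fixed.
Sat(AG recv) = {Ack}
EG (AG recv): greatest fixpoint, start Z0 = {Ack}, keep only states in Sat with some successor in Z. Already a fixed point.
Sat(EG (AG recv)) = {Ack}
Ack ∈ Sat(EG (AG recv)) = {Ack}, so the formula holds at Ack.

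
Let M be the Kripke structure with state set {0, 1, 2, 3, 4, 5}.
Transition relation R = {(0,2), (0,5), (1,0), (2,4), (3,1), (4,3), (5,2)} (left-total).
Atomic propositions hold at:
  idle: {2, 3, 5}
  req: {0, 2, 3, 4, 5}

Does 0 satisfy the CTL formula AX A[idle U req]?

A[idle U req]: least fixpoint, start Z0 = Sat(req) = {0, 2, 3, 4, 5}, add states in Sat(idle) with every successor in Z. Already a fixed point.
Sat(A[idle U req]) = {0, 2, 3, 4, 5}
Sat(AX A[idle U req]) = {s : every successor in {0, 2, 3, 4, 5}} = {0, 1, 2, 4, 5}
0 ∈ Sat(AX A[idle U req]) = {0, 1, 2, 4, 5}, so the formula holds at 0.

Yes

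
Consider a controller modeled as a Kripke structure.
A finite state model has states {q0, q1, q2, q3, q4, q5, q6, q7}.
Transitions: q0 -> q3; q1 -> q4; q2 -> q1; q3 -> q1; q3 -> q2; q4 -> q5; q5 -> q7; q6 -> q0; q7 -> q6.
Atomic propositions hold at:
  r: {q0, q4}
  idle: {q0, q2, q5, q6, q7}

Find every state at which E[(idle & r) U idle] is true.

{q0, q2, q5, q6, q7}

Sat(idle & r) = {q0}
E[(idle & r) U idle]: least fixpoint, start Z0 = Sat(idle) = {q0, q2, q5, q6, q7}, add states in Sat(idle & r) with some successor in Z. Already a fixed point.
Sat(E[(idle & r) U idle]) = {q0, q2, q5, q6, q7}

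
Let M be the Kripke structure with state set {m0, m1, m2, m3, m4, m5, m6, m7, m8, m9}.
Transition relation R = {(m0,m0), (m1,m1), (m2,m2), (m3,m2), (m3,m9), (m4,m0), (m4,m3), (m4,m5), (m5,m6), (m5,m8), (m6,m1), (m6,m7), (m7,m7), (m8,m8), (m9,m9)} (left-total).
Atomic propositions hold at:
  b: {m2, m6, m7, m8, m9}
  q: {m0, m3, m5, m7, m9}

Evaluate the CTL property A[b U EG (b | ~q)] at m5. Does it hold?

Sat(~q) = {m1, m2, m4, m6, m8}
Sat(b | ~q) = {m1, m2, m4, m6, m7, m8, m9}
EG (b | ~q): greatest fixpoint, start Z0 = {m1, m2, m4, m6, m7, m8, m9}, keep only states in Sat with some successor in Z. Z1 = {m1, m2, m6, m7, m8, m9}; fixed.
Sat(EG (b | ~q)) = {m1, m2, m6, m7, m8, m9}
A[b U EG (b | ~q)]: least fixpoint, start Z0 = Sat(EG (b | ~q)) = {m1, m2, m6, m7, m8, m9}, add states in Sat(b) with every successor in Z. Already a fixed point.
Sat(A[b U EG (b | ~q)]) = {m1, m2, m6, m7, m8, m9}
m5 ∉ Sat(A[b U EG (b | ~q)]) = {m1, m2, m6, m7, m8, m9}, so the formula does not hold at m5.

No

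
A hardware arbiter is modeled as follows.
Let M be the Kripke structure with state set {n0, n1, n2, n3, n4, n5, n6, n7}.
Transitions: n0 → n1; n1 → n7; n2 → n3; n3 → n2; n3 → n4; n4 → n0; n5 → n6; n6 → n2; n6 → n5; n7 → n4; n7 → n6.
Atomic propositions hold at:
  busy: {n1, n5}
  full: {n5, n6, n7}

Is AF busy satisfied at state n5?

AF busy: least fixpoint, start Z0 = {n1, n5}, add states with every successor in Z. Z1 = {n0, n1, n5}; Z2 = {n0, n1, n4, n5}; fixed.
Sat(AF busy) = {n0, n1, n4, n5}
n5 ∈ Sat(AF busy) = {n0, n1, n4, n5}, so the formula holds at n5.

Yes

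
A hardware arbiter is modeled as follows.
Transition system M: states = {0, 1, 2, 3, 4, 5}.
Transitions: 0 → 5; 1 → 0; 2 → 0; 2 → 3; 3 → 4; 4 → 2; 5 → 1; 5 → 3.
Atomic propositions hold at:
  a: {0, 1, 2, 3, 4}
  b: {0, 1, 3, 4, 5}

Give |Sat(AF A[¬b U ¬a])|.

3

Sat(¬b) = {2}
Sat(¬a) = {5}
A[¬b U ¬a]: least fixpoint, start Z0 = Sat(¬a) = {5}, add states in Sat(¬b) with every successor in Z. Already a fixed point.
Sat(A[¬b U ¬a]) = {5}
AF A[¬b U ¬a]: least fixpoint, start Z0 = {5}, add states with every successor in Z. Z1 = {0, 5}; Z2 = {0, 1, 5}; fixed.
Sat(AF A[¬b U ¬a]) = {0, 1, 5}
|Sat(AF A[¬b U ¬a])| = |{0, 1, 5}| = 3.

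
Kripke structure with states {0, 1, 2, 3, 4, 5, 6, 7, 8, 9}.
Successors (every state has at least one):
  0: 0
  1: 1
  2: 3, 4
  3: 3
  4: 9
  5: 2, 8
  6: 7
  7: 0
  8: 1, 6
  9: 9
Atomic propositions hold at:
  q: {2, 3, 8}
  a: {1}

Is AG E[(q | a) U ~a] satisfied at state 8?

No

Sat(q | a) = {1, 2, 3, 8}
Sat(~a) = {0, 2, 3, 4, 5, 6, 7, 8, 9}
E[(q | a) U ~a]: least fixpoint, start Z0 = Sat(~a) = {0, 2, 3, 4, 5, 6, 7, 8, 9}, add states in Sat(q | a) with some successor in Z. Already a fixed point.
Sat(E[(q | a) U ~a]) = {0, 2, 3, 4, 5, 6, 7, 8, 9}
AG E[(q | a) U ~a]: greatest fixpoint, start Z0 = {0, 2, 3, 4, 5, 6, 7, 8, 9}, keep only states in Sat with every successor in Z. Z1 = {0, 2, 3, 4, 5, 6, 7, 9}; Z2 = {0, 2, 3, 4, 6, 7, 9}; fixed.
Sat(AG E[(q | a) U ~a]) = {0, 2, 3, 4, 6, 7, 9}
8 ∉ Sat(AG E[(q | a) U ~a]) = {0, 2, 3, 4, 6, 7, 9}, so the formula does not hold at 8.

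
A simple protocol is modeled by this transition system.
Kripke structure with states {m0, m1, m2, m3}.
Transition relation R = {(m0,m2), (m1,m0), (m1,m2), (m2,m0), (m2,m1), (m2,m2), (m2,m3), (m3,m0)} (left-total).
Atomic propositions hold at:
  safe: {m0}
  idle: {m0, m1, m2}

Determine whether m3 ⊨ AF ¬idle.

Yes

Sat(¬idle) = {m3}
AF ¬idle: least fixpoint, start Z0 = {m3}, add states with every successor in Z. Already a fixed point.
Sat(AF ¬idle) = {m3}
m3 ∈ Sat(AF ¬idle) = {m3}, so the formula holds at m3.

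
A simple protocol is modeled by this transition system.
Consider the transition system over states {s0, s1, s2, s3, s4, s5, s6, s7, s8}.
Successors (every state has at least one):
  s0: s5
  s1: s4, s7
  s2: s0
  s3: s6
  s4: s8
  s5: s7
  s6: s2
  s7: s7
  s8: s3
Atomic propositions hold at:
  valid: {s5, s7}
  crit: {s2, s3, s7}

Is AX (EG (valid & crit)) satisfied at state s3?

Sat(valid & crit) = {s7}
EG (valid & crit): greatest fixpoint, start Z0 = {s7}, keep only states in Sat with some successor in Z. Already a fixed point.
Sat(EG (valid & crit)) = {s7}
Sat(AX (EG (valid & crit))) = {s : every successor in {s7}} = {s5, s7}
s3 ∉ Sat(AX (EG (valid & crit))) = {s5, s7}, so the formula does not hold at s3.

No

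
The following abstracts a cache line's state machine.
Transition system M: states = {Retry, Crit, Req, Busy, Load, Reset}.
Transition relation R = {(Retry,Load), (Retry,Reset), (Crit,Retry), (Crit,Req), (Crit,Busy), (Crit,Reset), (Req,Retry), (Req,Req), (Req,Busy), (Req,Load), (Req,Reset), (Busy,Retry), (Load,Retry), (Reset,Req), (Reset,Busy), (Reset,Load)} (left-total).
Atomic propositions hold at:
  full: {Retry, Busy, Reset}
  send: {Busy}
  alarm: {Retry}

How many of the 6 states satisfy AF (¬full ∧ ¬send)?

3

Sat(¬full) = {Crit, Req, Load}
Sat(¬send) = {Retry, Crit, Req, Load, Reset}
Sat(¬full ∧ ¬send) = {Crit, Req, Load}
AF (¬full ∧ ¬send): least fixpoint, start Z0 = {Crit, Req, Load}, add states with every successor in Z. Already a fixed point.
Sat(AF (¬full ∧ ¬send)) = {Crit, Req, Load}
|Sat(AF (¬full ∧ ¬send))| = |{Crit, Req, Load}| = 3.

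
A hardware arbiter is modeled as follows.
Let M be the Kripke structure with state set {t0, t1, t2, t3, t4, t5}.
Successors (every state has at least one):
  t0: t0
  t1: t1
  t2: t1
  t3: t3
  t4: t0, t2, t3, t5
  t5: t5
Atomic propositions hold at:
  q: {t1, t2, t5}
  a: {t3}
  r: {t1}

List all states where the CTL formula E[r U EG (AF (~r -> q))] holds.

{t1, t2, t5}

Sat(~r) = {t0, t2, t3, t4, t5}
Sat(~r -> q) = {t1, t2, t5}
AF (~r -> q): least fixpoint, start Z0 = {t1, t2, t5}, add states with every successor in Z. Already a fixed point.
Sat(AF (~r -> q)) = {t1, t2, t5}
EG (AF (~r -> q)): greatest fixpoint, start Z0 = {t1, t2, t5}, keep only states in Sat with some successor in Z. Already a fixed point.
Sat(EG (AF (~r -> q))) = {t1, t2, t5}
E[r U EG (AF (~r -> q))]: least fixpoint, start Z0 = Sat(EG (AF (~r -> q))) = {t1, t2, t5}, add states in Sat(r) with some successor in Z. Already a fixed point.
Sat(E[r U EG (AF (~r -> q))]) = {t1, t2, t5}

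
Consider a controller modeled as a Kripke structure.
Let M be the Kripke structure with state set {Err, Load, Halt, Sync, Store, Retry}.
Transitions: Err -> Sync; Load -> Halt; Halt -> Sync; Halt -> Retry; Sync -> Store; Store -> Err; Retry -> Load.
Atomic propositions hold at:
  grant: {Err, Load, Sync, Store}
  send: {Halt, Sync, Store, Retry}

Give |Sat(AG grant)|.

3

AG grant: greatest fixpoint, start Z0 = {Err, Load, Sync, Store}, keep only states in Sat with every successor in Z. Z1 = {Err, Sync, Store}; fixed.
Sat(AG grant) = {Err, Sync, Store}
|Sat(AG grant)| = |{Err, Sync, Store}| = 3.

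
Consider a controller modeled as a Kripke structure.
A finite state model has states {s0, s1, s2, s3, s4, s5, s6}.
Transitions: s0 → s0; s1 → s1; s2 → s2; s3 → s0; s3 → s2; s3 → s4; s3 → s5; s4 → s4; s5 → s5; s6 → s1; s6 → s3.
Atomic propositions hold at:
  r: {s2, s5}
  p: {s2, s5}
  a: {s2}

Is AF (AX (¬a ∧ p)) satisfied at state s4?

No

Sat(¬a) = {s0, s1, s3, s4, s5, s6}
Sat(¬a ∧ p) = {s5}
Sat(AX (¬a ∧ p)) = {s : every successor in {s5}} = {s5}
AF (AX (¬a ∧ p)): least fixpoint, start Z0 = {s5}, add states with every successor in Z. Already a fixed point.
Sat(AF (AX (¬a ∧ p))) = {s5}
s4 ∉ Sat(AF (AX (¬a ∧ p))) = {s5}, so the formula does not hold at s4.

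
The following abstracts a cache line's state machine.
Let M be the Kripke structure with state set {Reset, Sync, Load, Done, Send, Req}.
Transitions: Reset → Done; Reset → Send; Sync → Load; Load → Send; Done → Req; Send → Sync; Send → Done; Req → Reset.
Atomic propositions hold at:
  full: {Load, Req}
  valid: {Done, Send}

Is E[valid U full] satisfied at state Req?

Yes

E[valid U full]: least fixpoint, start Z0 = Sat(full) = {Load, Req}, add states in Sat(valid) with some successor in Z. Z1 = {Load, Done, Req}; Z2 = {Load, Done, Send, Req}; fixed.
Sat(E[valid U full]) = {Load, Done, Send, Req}
Req ∈ Sat(E[valid U full]) = {Load, Done, Send, Req}, so the formula holds at Req.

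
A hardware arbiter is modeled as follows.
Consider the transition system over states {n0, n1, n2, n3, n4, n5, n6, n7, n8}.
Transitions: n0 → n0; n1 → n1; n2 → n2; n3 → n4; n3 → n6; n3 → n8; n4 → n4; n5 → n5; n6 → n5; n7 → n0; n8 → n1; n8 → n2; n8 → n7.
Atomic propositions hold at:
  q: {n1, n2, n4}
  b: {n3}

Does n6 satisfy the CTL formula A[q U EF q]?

EF q: least fixpoint, start Z0 = {n1, n2, n4}, add states with some successor in Z. Z1 = {n1, n2, n3, n4, n8}; fixed.
Sat(EF q) = {n1, n2, n3, n4, n8}
A[q U EF q]: least fixpoint, start Z0 = Sat(EF q) = {n1, n2, n3, n4, n8}, add states in Sat(q) with every successor in Z. Already a fixed point.
Sat(A[q U EF q]) = {n1, n2, n3, n4, n8}
n6 ∉ Sat(A[q U EF q]) = {n1, n2, n3, n4, n8}, so the formula does not hold at n6.

No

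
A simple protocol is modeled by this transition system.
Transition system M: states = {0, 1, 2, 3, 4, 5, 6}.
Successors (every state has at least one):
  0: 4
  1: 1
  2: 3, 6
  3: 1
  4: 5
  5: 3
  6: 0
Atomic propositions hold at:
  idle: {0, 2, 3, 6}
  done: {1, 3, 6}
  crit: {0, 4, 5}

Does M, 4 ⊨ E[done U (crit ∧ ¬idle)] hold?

Sat(¬idle) = {1, 4, 5}
Sat(crit ∧ ¬idle) = {4, 5}
E[done U (crit ∧ ¬idle)]: least fixpoint, start Z0 = Sat((crit ∧ ¬idle)) = {4, 5}, add states in Sat(done) with some successor in Z. Already a fixed point.
Sat(E[done U (crit ∧ ¬idle)]) = {4, 5}
4 ∈ Sat(E[done U (crit ∧ ¬idle)]) = {4, 5}, so the formula holds at 4.

Yes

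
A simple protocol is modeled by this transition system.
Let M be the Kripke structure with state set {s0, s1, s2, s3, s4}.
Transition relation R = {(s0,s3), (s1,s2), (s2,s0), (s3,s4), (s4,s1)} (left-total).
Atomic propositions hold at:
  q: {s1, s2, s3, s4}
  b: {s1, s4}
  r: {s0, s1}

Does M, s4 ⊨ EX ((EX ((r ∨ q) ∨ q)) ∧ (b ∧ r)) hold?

Sat(r ∨ q) = {s0, s1, s2, s3, s4}
Sat((r ∨ q) ∨ q) = {s0, s1, s2, s3, s4}
Sat(EX ((r ∨ q) ∨ q)) = {s : some successor in {s0, s1, s2, s3, s4}} = {s0, s1, s2, s3, s4}
Sat(b ∧ r) = {s1}
Sat((EX ((r ∨ q) ∨ q)) ∧ (b ∧ r)) = {s1}
Sat(EX ((EX ((r ∨ q) ∨ q)) ∧ (b ∧ r))) = {s : some successor in {s1}} = {s4}
s4 ∈ Sat(EX ((EX ((r ∨ q) ∨ q)) ∧ (b ∧ r))) = {s4}, so the formula holds at s4.

Yes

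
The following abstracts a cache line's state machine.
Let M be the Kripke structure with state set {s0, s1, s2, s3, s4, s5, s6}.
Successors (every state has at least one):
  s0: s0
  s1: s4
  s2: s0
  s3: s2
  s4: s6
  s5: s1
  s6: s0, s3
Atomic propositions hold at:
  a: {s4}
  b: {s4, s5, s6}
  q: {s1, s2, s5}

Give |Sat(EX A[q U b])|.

A[q U b]: least fixpoint, start Z0 = Sat(b) = {s4, s5, s6}, add states in Sat(q) with every successor in Z. Z1 = {s1, s4, s5, s6}; fixed.
Sat(A[q U b]) = {s1, s4, s5, s6}
Sat(EX A[q U b]) = {s : some successor in {s1, s4, s5, s6}} = {s1, s4, s5}
|Sat(EX A[q U b])| = |{s1, s4, s5}| = 3.

3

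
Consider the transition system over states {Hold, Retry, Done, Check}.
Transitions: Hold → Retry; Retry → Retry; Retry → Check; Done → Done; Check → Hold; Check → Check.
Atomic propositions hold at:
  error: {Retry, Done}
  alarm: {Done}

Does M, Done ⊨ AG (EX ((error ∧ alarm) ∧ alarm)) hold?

Yes

Sat(error ∧ alarm) = {Done}
Sat((error ∧ alarm) ∧ alarm) = {Done}
Sat(EX ((error ∧ alarm) ∧ alarm)) = {s : some successor in {Done}} = {Done}
AG (EX ((error ∧ alarm) ∧ alarm)): greatest fixpoint, start Z0 = {Done}, keep only states in Sat with every successor in Z. Already a fixed point.
Sat(AG (EX ((error ∧ alarm) ∧ alarm))) = {Done}
Done ∈ Sat(AG (EX ((error ∧ alarm) ∧ alarm))) = {Done}, so the formula holds at Done.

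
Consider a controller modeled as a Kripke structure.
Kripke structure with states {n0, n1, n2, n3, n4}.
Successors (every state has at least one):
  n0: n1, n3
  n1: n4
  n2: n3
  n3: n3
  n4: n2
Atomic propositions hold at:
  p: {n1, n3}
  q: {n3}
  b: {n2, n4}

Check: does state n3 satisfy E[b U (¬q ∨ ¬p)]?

No

Sat(¬q) = {n0, n1, n2, n4}
Sat(¬p) = {n0, n2, n4}
Sat(¬q ∨ ¬p) = {n0, n1, n2, n4}
E[b U (¬q ∨ ¬p)]: least fixpoint, start Z0 = Sat((¬q ∨ ¬p)) = {n0, n1, n2, n4}, add states in Sat(b) with some successor in Z. Already a fixed point.
Sat(E[b U (¬q ∨ ¬p)]) = {n0, n1, n2, n4}
n3 ∉ Sat(E[b U (¬q ∨ ¬p)]) = {n0, n1, n2, n4}, so the formula does not hold at n3.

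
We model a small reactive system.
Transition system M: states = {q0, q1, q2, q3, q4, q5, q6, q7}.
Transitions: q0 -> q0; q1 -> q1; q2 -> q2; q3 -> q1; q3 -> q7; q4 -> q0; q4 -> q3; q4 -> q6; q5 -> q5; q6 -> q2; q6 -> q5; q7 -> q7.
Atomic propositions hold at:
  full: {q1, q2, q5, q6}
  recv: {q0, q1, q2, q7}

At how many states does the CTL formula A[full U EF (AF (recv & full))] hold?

Sat(recv & full) = {q1, q2}
AF (recv & full): least fixpoint, start Z0 = {q1, q2}, add states with every successor in Z. Already a fixed point.
Sat(AF (recv & full)) = {q1, q2}
EF (AF (recv & full)): least fixpoint, start Z0 = {q1, q2}, add states with some successor in Z. Z1 = {q1, q2, q3, q6}; Z2 = {q1, q2, q3, q4, q6}; fixed.
Sat(EF (AF (recv & full))) = {q1, q2, q3, q4, q6}
A[full U EF (AF (recv & full))]: least fixpoint, start Z0 = Sat(EF (AF (recv & full))) = {q1, q2, q3, q4, q6}, add states in Sat(full) with every successor in Z. Already a fixed point.
Sat(A[full U EF (AF (recv & full))]) = {q1, q2, q3, q4, q6}
|Sat(A[full U EF (AF (recv & full))])| = |{q1, q2, q3, q4, q6}| = 5.

5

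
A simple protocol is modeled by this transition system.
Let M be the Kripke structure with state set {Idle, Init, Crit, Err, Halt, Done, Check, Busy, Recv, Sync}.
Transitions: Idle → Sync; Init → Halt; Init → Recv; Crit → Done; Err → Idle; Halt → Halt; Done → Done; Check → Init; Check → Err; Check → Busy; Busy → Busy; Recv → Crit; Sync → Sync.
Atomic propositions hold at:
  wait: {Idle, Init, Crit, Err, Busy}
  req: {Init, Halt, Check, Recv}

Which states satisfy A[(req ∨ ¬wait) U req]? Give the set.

{Init, Halt, Check, Recv}

Sat(¬wait) = {Halt, Done, Check, Recv, Sync}
Sat(req ∨ ¬wait) = {Init, Halt, Done, Check, Recv, Sync}
A[(req ∨ ¬wait) U req]: least fixpoint, start Z0 = Sat(req) = {Init, Halt, Check, Recv}, add states in Sat(req ∨ ¬wait) with every successor in Z. Already a fixed point.
Sat(A[(req ∨ ¬wait) U req]) = {Init, Halt, Check, Recv}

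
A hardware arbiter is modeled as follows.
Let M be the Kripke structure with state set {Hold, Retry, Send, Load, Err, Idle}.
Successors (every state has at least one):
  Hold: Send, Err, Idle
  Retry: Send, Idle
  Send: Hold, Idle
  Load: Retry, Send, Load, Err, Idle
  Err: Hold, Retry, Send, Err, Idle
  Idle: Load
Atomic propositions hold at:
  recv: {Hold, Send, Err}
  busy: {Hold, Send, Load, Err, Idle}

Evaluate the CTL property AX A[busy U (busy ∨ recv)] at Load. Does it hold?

No

Sat(busy ∨ recv) = {Hold, Send, Load, Err, Idle}
A[busy U (busy ∨ recv)]: least fixpoint, start Z0 = Sat((busy ∨ recv)) = {Hold, Send, Load, Err, Idle}, add states in Sat(busy) with every successor in Z. Already a fixed point.
Sat(A[busy U (busy ∨ recv)]) = {Hold, Send, Load, Err, Idle}
Sat(AX A[busy U (busy ∨ recv)]) = {s : every successor in {Hold, Send, Load, Err, Idle}} = {Hold, Retry, Send, Idle}
Load ∉ Sat(AX A[busy U (busy ∨ recv)]) = {Hold, Retry, Send, Idle}, so the formula does not hold at Load.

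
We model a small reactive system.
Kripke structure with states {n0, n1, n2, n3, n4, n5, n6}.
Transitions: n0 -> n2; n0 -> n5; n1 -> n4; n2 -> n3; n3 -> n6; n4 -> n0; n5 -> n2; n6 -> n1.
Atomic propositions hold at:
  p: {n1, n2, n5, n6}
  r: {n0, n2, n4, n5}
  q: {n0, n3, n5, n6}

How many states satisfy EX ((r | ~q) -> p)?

Sat(~q) = {n1, n2, n4}
Sat(r | ~q) = {n0, n1, n2, n4, n5}
Sat((r | ~q) -> p) = {n1, n2, n3, n5, n6}
Sat(EX ((r | ~q) -> p)) = {s : some successor in {n1, n2, n3, n5, n6}} = {n0, n2, n3, n5, n6}
|Sat(EX ((r | ~q) -> p))| = |{n0, n2, n3, n5, n6}| = 5.

5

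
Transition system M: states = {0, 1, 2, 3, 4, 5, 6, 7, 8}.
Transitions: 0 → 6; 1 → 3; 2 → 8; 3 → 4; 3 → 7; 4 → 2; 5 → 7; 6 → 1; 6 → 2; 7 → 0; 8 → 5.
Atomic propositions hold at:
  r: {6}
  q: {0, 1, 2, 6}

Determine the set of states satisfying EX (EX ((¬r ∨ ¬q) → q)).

Sat(¬r) = {0, 1, 2, 3, 4, 5, 7, 8}
Sat(¬q) = {3, 4, 5, 7, 8}
Sat(¬r ∨ ¬q) = {0, 1, 2, 3, 4, 5, 7, 8}
Sat((¬r ∨ ¬q) → q) = {0, 1, 2, 6}
Sat(EX ((¬r ∨ ¬q) → q)) = {s : some successor in {0, 1, 2, 6}} = {0, 4, 6, 7}
Sat(EX (EX ((¬r ∨ ¬q) → q))) = {s : some successor in {0, 4, 6, 7}} = {0, 3, 5, 7}

{0, 3, 5, 7}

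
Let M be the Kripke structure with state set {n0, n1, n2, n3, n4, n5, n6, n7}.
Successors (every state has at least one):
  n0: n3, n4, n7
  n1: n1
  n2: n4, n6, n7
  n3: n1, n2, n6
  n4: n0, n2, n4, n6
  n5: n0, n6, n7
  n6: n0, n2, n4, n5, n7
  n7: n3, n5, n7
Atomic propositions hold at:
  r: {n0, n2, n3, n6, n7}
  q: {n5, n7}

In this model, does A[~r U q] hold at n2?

No

Sat(~r) = {n1, n4, n5}
A[~r U q]: least fixpoint, start Z0 = Sat(q) = {n5, n7}, add states in Sat(~r) with every successor in Z. Already a fixed point.
Sat(A[~r U q]) = {n5, n7}
n2 ∉ Sat(A[~r U q]) = {n5, n7}, so the formula does not hold at n2.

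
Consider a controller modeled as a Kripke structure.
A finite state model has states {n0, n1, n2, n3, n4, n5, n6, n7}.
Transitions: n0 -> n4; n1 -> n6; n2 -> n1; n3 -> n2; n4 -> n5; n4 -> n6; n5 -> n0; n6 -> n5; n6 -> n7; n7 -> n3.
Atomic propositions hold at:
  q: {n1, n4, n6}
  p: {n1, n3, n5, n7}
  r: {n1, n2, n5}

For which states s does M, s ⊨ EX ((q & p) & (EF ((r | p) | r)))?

{n2}

Sat(q & p) = {n1}
Sat(r | p) = {n1, n2, n3, n5, n7}
Sat((r | p) | r) = {n1, n2, n3, n5, n7}
EF ((r | p) | r): least fixpoint, start Z0 = {n1, n2, n3, n5, n7}, add states with some successor in Z. Z1 = {n1, n2, n3, n4, n5, n6, n7}; Z2 = {n0, n1, n2, n3, n4, n5, n6, n7}; fixed.
Sat(EF ((r | p) | r)) = {n0, n1, n2, n3, n4, n5, n6, n7}
Sat((q & p) & (EF ((r | p) | r))) = {n1}
Sat(EX ((q & p) & (EF ((r | p) | r)))) = {s : some successor in {n1}} = {n2}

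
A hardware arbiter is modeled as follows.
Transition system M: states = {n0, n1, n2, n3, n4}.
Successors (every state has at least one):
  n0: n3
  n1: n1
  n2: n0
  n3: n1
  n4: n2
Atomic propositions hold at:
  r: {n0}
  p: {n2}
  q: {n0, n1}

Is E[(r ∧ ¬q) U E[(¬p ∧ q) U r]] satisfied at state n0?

Sat(¬q) = {n2, n3, n4}
Sat(r ∧ ¬q) = ∅
Sat(¬p) = {n0, n1, n3, n4}
Sat(¬p ∧ q) = {n0, n1}
E[(¬p ∧ q) U r]: least fixpoint, start Z0 = Sat(r) = {n0}, add states in Sat(¬p ∧ q) with some successor in Z. Already a fixed point.
Sat(E[(¬p ∧ q) U r]) = {n0}
E[(r ∧ ¬q) U E[(¬p ∧ q) U r]]: least fixpoint, start Z0 = Sat(E[(¬p ∧ q) U r]) = {n0}, add states in Sat(r ∧ ¬q) with some successor in Z. Already a fixed point.
Sat(E[(r ∧ ¬q) U E[(¬p ∧ q) U r]]) = {n0}
n0 ∈ Sat(E[(r ∧ ¬q) U E[(¬p ∧ q) U r]]) = {n0}, so the formula holds at n0.

Yes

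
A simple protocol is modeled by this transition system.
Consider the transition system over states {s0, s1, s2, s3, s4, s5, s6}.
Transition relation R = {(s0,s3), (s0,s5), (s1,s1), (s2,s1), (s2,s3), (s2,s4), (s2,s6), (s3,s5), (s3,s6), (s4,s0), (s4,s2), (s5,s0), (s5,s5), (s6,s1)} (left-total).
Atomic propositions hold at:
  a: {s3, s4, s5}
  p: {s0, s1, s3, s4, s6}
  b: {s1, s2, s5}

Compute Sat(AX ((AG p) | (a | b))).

{s0, s1, s2, s3, s6}

AG p: greatest fixpoint, start Z0 = {s0, s1, s3, s4, s6}, keep only states in Sat with every successor in Z. Z1 = {s1, s6}; fixed.
Sat(AG p) = {s1, s6}
Sat(a | b) = {s1, s2, s3, s4, s5}
Sat((AG p) | (a | b)) = {s1, s2, s3, s4, s5, s6}
Sat(AX ((AG p) | (a | b))) = {s : every successor in {s1, s2, s3, s4, s5, s6}} = {s0, s1, s2, s3, s6}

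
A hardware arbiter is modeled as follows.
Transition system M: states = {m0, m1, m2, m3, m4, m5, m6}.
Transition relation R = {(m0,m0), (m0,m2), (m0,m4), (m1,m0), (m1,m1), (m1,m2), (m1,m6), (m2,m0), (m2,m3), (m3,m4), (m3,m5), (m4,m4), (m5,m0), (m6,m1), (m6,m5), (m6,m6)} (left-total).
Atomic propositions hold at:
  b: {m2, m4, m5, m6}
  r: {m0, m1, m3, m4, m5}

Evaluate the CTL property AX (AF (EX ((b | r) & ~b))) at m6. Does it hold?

Yes

Sat(b | r) = {m0, m1, m2, m3, m4, m5, m6}
Sat(~b) = {m0, m1, m3}
Sat((b | r) & ~b) = {m0, m1, m3}
Sat(EX ((b | r) & ~b)) = {s : some successor in {m0, m1, m3}} = {m0, m1, m2, m5, m6}
AF (EX ((b | r) & ~b)): least fixpoint, start Z0 = {m0, m1, m2, m5, m6}, add states with every successor in Z. Already a fixed point.
Sat(AF (EX ((b | r) & ~b))) = {m0, m1, m2, m5, m6}
Sat(AX (AF (EX ((b | r) & ~b)))) = {s : every successor in {m0, m1, m2, m5, m6}} = {m1, m5, m6}
m6 ∈ Sat(AX (AF (EX ((b | r) & ~b)))) = {m1, m5, m6}, so the formula holds at m6.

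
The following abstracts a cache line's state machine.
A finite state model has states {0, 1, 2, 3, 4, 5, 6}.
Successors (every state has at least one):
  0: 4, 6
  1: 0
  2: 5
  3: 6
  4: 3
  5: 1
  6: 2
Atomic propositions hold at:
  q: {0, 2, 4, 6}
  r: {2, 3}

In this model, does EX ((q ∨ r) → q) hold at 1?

Sat(q ∨ r) = {0, 2, 3, 4, 6}
Sat((q ∨ r) → q) = {0, 1, 2, 4, 5, 6}
Sat(EX ((q ∨ r) → q)) = {s : some successor in {0, 1, 2, 4, 5, 6}} = {0, 1, 2, 3, 5, 6}
1 ∈ Sat(EX ((q ∨ r) → q)) = {0, 1, 2, 3, 5, 6}, so the formula holds at 1.

Yes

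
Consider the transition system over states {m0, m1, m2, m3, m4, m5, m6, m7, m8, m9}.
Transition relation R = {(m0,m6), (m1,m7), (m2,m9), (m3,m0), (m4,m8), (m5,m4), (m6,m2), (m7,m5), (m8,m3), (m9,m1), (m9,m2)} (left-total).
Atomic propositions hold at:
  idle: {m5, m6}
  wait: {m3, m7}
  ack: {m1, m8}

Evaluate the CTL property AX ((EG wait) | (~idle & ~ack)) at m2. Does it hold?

Yes

EG wait: greatest fixpoint, start Z0 = {m3, m7}, keep only states in Sat with some successor in Z. Z1 = ∅; fixed.
Sat(EG wait) = ∅
Sat(~idle) = {m0, m1, m2, m3, m4, m7, m8, m9}
Sat(~ack) = {m0, m2, m3, m4, m5, m6, m7, m9}
Sat(~idle & ~ack) = {m0, m2, m3, m4, m7, m9}
Sat((EG wait) | (~idle & ~ack)) = {m0, m2, m3, m4, m7, m9}
Sat(AX ((EG wait) | (~idle & ~ack))) = {s : every successor in {m0, m2, m3, m4, m7, m9}} = {m1, m2, m3, m5, m6, m8}
m2 ∈ Sat(AX ((EG wait) | (~idle & ~ack))) = {m1, m2, m3, m5, m6, m8}, so the formula holds at m2.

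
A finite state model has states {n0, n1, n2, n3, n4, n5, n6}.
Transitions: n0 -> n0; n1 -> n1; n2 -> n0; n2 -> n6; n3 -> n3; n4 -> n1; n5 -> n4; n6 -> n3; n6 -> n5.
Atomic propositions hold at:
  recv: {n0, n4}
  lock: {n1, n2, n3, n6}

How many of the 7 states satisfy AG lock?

2

AG lock: greatest fixpoint, start Z0 = {n1, n2, n3, n6}, keep only states in Sat with every successor in Z. Z1 = {n1, n3}; fixed.
Sat(AG lock) = {n1, n3}
|Sat(AG lock)| = |{n1, n3}| = 2.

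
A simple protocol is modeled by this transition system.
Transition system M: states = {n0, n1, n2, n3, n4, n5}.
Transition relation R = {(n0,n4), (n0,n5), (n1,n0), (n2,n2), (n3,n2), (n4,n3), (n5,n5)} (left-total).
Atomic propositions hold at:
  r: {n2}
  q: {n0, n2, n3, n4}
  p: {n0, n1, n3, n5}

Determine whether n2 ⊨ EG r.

EG r: greatest fixpoint, start Z0 = {n2}, keep only states in Sat with some successor in Z. Already a fixed point.
Sat(EG r) = {n2}
n2 ∈ Sat(EG r) = {n2}, so the formula holds at n2.

Yes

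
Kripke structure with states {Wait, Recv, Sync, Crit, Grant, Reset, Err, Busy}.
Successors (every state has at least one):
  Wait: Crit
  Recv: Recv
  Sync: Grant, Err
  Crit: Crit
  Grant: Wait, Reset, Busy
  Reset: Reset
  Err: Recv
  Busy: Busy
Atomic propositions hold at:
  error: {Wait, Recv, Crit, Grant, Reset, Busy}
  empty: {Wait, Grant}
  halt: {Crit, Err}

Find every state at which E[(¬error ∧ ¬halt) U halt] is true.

Sat(¬error) = {Sync, Err}
Sat(¬halt) = {Wait, Recv, Sync, Grant, Reset, Busy}
Sat(¬error ∧ ¬halt) = {Sync}
E[(¬error ∧ ¬halt) U halt]: least fixpoint, start Z0 = Sat(halt) = {Crit, Err}, add states in Sat(¬error ∧ ¬halt) with some successor in Z. Z1 = {Sync, Crit, Err}; fixed.
Sat(E[(¬error ∧ ¬halt) U halt]) = {Sync, Crit, Err}

{Sync, Crit, Err}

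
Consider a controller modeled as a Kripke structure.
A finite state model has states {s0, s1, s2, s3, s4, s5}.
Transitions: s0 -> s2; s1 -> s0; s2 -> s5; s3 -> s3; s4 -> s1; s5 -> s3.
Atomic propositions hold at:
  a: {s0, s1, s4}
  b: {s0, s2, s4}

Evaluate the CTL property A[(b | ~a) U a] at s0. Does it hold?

Yes

Sat(~a) = {s2, s3, s5}
Sat(b | ~a) = {s0, s2, s3, s4, s5}
A[(b | ~a) U a]: least fixpoint, start Z0 = Sat(a) = {s0, s1, s4}, add states in Sat(b | ~a) with every successor in Z. Already a fixed point.
Sat(A[(b | ~a) U a]) = {s0, s1, s4}
s0 ∈ Sat(A[(b | ~a) U a]) = {s0, s1, s4}, so the formula holds at s0.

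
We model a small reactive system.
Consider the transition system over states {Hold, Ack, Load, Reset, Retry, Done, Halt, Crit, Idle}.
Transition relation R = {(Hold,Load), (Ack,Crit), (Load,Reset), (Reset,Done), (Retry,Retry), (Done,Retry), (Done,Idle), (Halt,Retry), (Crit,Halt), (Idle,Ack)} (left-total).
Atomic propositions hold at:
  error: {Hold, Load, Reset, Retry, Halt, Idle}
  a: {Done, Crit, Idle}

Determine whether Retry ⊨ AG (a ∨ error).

Yes

Sat(a ∨ error) = {Hold, Load, Reset, Retry, Done, Halt, Crit, Idle}
AG (a ∨ error): greatest fixpoint, start Z0 = {Hold, Load, Reset, Retry, Done, Halt, Crit, Idle}, keep only states in Sat with every successor in Z. Z1 = {Hold, Load, Reset, Retry, Done, Halt, Crit}; Z2 = {Hold, Load, Reset, Retry, Halt, Crit}; Z3 = {Hold, Load, Retry, Halt, Crit}; Z4 = {Hold, Retry, Halt, Crit}; Z5 = {Retry, Halt, Crit}; fixed.
Sat(AG (a ∨ error)) = {Retry, Halt, Crit}
Retry ∈ Sat(AG (a ∨ error)) = {Retry, Halt, Crit}, so the formula holds at Retry.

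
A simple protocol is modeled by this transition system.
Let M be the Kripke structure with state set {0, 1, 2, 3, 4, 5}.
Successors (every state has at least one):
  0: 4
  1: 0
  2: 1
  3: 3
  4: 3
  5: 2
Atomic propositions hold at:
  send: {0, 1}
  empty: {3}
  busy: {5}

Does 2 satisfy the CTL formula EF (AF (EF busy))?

No

EF busy: least fixpoint, start Z0 = {5}, add states with some successor in Z. Already a fixed point.
Sat(EF busy) = {5}
AF (EF busy): least fixpoint, start Z0 = {5}, add states with every successor in Z. Already a fixed point.
Sat(AF (EF busy)) = {5}
EF (AF (EF busy)): least fixpoint, start Z0 = {5}, add states with some successor in Z. Already a fixed point.
Sat(EF (AF (EF busy))) = {5}
2 ∉ Sat(EF (AF (EF busy))) = {5}, so the formula does not hold at 2.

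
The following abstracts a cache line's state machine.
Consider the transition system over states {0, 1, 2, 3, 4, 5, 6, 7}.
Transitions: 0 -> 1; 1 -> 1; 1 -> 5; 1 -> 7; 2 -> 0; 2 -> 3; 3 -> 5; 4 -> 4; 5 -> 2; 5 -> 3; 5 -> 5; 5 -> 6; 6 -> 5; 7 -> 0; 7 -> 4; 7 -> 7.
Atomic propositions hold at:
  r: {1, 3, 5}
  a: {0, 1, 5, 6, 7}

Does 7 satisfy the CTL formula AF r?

AF r: least fixpoint, start Z0 = {1, 3, 5}, add states with every successor in Z. Z1 = {0, 1, 3, 5, 6}; Z2 = {0, 1, 2, 3, 5, 6}; fixed.
Sat(AF r) = {0, 1, 2, 3, 5, 6}
7 ∉ Sat(AF r) = {0, 1, 2, 3, 5, 6}, so the formula does not hold at 7.

No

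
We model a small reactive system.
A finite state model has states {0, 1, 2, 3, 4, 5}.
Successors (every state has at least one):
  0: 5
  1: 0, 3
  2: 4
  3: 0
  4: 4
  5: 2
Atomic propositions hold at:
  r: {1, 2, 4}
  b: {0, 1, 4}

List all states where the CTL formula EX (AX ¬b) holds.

Sat(¬b) = {2, 3, 5}
Sat(AX ¬b) = {s : every successor in {2, 3, 5}} = {0, 5}
Sat(EX (AX ¬b)) = {s : some successor in {0, 5}} = {0, 1, 3}

{0, 1, 3}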